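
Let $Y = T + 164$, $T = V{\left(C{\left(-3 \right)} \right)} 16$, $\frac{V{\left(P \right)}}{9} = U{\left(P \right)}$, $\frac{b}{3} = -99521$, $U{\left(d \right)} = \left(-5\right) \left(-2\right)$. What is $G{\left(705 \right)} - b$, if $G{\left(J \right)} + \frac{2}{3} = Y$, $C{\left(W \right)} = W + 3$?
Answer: $\frac{900499}{3} \approx 3.0017 \cdot 10^{5}$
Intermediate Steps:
$U{\left(d \right)} = 10$
$b = -298563$ ($b = 3 \left(-99521\right) = -298563$)
$C{\left(W \right)} = 3 + W$
$V{\left(P \right)} = 90$ ($V{\left(P \right)} = 9 \cdot 10 = 90$)
$T = 1440$ ($T = 90 \cdot 16 = 1440$)
$Y = 1604$ ($Y = 1440 + 164 = 1604$)
$G{\left(J \right)} = \frac{4810}{3}$ ($G{\left(J \right)} = - \frac{2}{3} + 1604 = \frac{4810}{3}$)
$G{\left(705 \right)} - b = \frac{4810}{3} - -298563 = \frac{4810}{3} + 298563 = \frac{900499}{3}$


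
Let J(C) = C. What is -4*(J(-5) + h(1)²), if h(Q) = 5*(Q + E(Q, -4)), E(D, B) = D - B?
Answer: -3580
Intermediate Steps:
h(Q) = 20 + 10*Q (h(Q) = 5*(Q + (Q - 1*(-4))) = 5*(Q + (Q + 4)) = 5*(Q + (4 + Q)) = 5*(4 + 2*Q) = 20 + 10*Q)
-4*(J(-5) + h(1)²) = -4*(-5 + (20 + 10*1)²) = -4*(-5 + (20 + 10)²) = -4*(-5 + 30²) = -4*(-5 + 900) = -4*895 = -3580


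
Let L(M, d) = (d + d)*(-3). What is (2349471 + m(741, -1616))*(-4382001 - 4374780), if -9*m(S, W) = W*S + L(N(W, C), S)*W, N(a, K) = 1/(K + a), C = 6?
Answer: -14748325263331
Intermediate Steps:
L(M, d) = -6*d (L(M, d) = (2*d)*(-3) = -6*d)
m(S, W) = 5*S*W/9 (m(S, W) = -(W*S + (-6*S)*W)/9 = -(S*W - 6*S*W)/9 = -(-5)*S*W/9 = 5*S*W/9)
(2349471 + m(741, -1616))*(-4382001 - 4374780) = (2349471 + (5/9)*741*(-1616))*(-4382001 - 4374780) = (2349471 - 1995760/3)*(-8756781) = (5052653/3)*(-8756781) = -14748325263331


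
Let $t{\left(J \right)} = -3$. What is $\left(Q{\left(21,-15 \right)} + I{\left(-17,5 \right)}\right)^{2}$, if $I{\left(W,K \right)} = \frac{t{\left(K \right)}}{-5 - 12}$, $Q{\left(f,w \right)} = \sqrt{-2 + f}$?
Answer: $\frac{5500}{289} + \frac{6 \sqrt{19}}{17} \approx 20.57$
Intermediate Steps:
$I{\left(W,K \right)} = \frac{3}{17}$ ($I{\left(W,K \right)} = - \frac{3}{-5 - 12} = - \frac{3}{-17} = \left(-3\right) \left(- \frac{1}{17}\right) = \frac{3}{17}$)
$\left(Q{\left(21,-15 \right)} + I{\left(-17,5 \right)}\right)^{2} = \left(\sqrt{-2 + 21} + \frac{3}{17}\right)^{2} = \left(\sqrt{19} + \frac{3}{17}\right)^{2} = \left(\frac{3}{17} + \sqrt{19}\right)^{2}$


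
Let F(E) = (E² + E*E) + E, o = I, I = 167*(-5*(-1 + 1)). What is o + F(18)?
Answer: 666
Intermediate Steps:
I = 0 (I = 167*(-5*0) = 167*0 = 0)
o = 0
F(E) = E + 2*E² (F(E) = (E² + E²) + E = 2*E² + E = E + 2*E²)
o + F(18) = 0 + 18*(1 + 2*18) = 0 + 18*(1 + 36) = 0 + 18*37 = 0 + 666 = 666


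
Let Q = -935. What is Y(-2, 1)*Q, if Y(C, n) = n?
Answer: -935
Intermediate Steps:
Y(-2, 1)*Q = 1*(-935) = -935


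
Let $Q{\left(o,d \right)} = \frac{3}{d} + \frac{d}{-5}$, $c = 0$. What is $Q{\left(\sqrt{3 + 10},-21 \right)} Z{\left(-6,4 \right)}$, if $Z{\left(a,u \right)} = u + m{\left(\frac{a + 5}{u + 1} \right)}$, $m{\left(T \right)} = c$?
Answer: $\frac{568}{35} \approx 16.229$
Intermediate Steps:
$m{\left(T \right)} = 0$
$Z{\left(a,u \right)} = u$ ($Z{\left(a,u \right)} = u + 0 = u$)
$Q{\left(o,d \right)} = \frac{3}{d} - \frac{d}{5}$ ($Q{\left(o,d \right)} = \frac{3}{d} + d \left(- \frac{1}{5}\right) = \frac{3}{d} - \frac{d}{5}$)
$Q{\left(\sqrt{3 + 10},-21 \right)} Z{\left(-6,4 \right)} = \left(\frac{3}{-21} - - \frac{21}{5}\right) 4 = \left(3 \left(- \frac{1}{21}\right) + \frac{21}{5}\right) 4 = \left(- \frac{1}{7} + \frac{21}{5}\right) 4 = \frac{142}{35} \cdot 4 = \frac{568}{35}$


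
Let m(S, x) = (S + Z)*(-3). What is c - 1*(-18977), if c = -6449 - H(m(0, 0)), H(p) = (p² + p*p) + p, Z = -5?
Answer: 12063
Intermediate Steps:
m(S, x) = 15 - 3*S (m(S, x) = (S - 5)*(-3) = (-5 + S)*(-3) = 15 - 3*S)
H(p) = p + 2*p² (H(p) = (p² + p²) + p = 2*p² + p = p + 2*p²)
c = -6914 (c = -6449 - (15 - 3*0)*(1 + 2*(15 - 3*0)) = -6449 - (15 + 0)*(1 + 2*(15 + 0)) = -6449 - 15*(1 + 2*15) = -6449 - 15*(1 + 30) = -6449 - 15*31 = -6449 - 1*465 = -6449 - 465 = -6914)
c - 1*(-18977) = -6914 - 1*(-18977) = -6914 + 18977 = 12063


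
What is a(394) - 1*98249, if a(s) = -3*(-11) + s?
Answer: -97822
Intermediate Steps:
a(s) = 33 + s
a(394) - 1*98249 = (33 + 394) - 1*98249 = 427 - 98249 = -97822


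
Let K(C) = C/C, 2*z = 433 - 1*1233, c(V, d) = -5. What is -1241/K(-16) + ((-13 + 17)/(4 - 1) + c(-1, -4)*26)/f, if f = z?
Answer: -744407/600 ≈ -1240.7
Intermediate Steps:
z = -400 (z = (433 - 1*1233)/2 = (433 - 1233)/2 = (½)*(-800) = -400)
K(C) = 1
f = -400
-1241/K(-16) + ((-13 + 17)/(4 - 1) + c(-1, -4)*26)/f = -1241/1 + ((-13 + 17)/(4 - 1) - 5*26)/(-400) = -1241*1 + (4/3 - 130)*(-1/400) = -1241 + (4*(⅓) - 130)*(-1/400) = -1241 + (4/3 - 130)*(-1/400) = -1241 - 386/3*(-1/400) = -1241 + 193/600 = -744407/600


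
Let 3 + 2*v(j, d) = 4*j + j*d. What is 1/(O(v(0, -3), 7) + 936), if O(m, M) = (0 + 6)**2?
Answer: 1/972 ≈ 0.0010288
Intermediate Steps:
v(j, d) = -3/2 + 2*j + d*j/2 (v(j, d) = -3/2 + (4*j + j*d)/2 = -3/2 + (4*j + d*j)/2 = -3/2 + (2*j + d*j/2) = -3/2 + 2*j + d*j/2)
O(m, M) = 36 (O(m, M) = 6**2 = 36)
1/(O(v(0, -3), 7) + 936) = 1/(36 + 936) = 1/972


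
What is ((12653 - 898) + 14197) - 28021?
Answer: -2069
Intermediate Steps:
((12653 - 898) + 14197) - 28021 = (11755 + 14197) - 28021 = 25952 - 28021 = -2069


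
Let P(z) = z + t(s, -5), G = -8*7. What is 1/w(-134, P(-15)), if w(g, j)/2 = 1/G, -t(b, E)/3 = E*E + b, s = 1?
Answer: -28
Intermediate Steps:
G = -56
t(b, E) = -3*b - 3*E**2 (t(b, E) = -3*(E*E + b) = -3*(E**2 + b) = -3*(b + E**2) = -3*b - 3*E**2)
P(z) = -78 + z (P(z) = z + (-3*1 - 3*(-5)**2) = z + (-3 - 3*25) = z + (-3 - 75) = z - 78 = -78 + z)
w(g, j) = -1/28 (w(g, j) = 2/(-56) = 2*(-1/56) = -1/28)
1/w(-134, P(-15)) = 1/(-1/28) = -28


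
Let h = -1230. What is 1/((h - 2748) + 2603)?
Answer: -1/1375 ≈ -0.00072727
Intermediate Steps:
1/((h - 2748) + 2603) = 1/((-1230 - 2748) + 2603) = 1/(-3978 + 2603) = 1/(-1375) = -1/1375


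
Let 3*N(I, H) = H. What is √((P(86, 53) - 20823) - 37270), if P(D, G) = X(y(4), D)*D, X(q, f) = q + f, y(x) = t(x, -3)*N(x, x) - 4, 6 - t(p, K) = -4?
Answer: 59*I*√129/3 ≈ 223.37*I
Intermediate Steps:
t(p, K) = 10 (t(p, K) = 6 - 1*(-4) = 6 + 4 = 10)
N(I, H) = H/3
y(x) = -4 + 10*x/3 (y(x) = 10*(x/3) - 4 = 10*x/3 - 4 = -4 + 10*x/3)
X(q, f) = f + q
P(D, G) = D*(28/3 + D) (P(D, G) = (D + (-4 + (10/3)*4))*D = (D + (-4 + 40/3))*D = (D + 28/3)*D = (28/3 + D)*D = D*(28/3 + D))
√((P(86, 53) - 20823) - 37270) = √(((⅓)*86*(28 + 3*86) - 20823) - 37270) = √(((⅓)*86*(28 + 258) - 20823) - 37270) = √(((⅓)*86*286 - 20823) - 37270) = √((24596/3 - 20823) - 37270) = √(-37873/3 - 37270) = √(-149683/3) = 59*I*√129/3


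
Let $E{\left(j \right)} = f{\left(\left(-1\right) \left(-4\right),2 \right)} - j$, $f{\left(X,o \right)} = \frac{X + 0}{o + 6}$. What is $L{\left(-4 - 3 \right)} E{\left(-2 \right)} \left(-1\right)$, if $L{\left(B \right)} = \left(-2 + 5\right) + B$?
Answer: $10$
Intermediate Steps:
$f{\left(X,o \right)} = \frac{X}{6 + o}$
$L{\left(B \right)} = 3 + B$
$E{\left(j \right)} = \frac{1}{2} - j$ ($E{\left(j \right)} = \frac{\left(-1\right) \left(-4\right)}{6 + 2} - j = \frac{4}{8} - j = 4 \cdot \frac{1}{8} - j = \frac{1}{2} - j$)
$L{\left(-4 - 3 \right)} E{\left(-2 \right)} \left(-1\right) = \left(3 - 7\right) \left(\frac{1}{2} - -2\right) \left(-1\right) = \left(3 - 7\right) \left(\frac{1}{2} + 2\right) \left(-1\right) = \left(-4\right) \frac{5}{2} \left(-1\right) = \left(-10\right) \left(-1\right) = 10$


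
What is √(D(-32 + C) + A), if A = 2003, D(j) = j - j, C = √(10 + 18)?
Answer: √2003 ≈ 44.755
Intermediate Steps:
C = 2*√7 (C = √28 = 2*√7 ≈ 5.2915)
D(j) = 0
√(D(-32 + C) + A) = √(0 + 2003) = √2003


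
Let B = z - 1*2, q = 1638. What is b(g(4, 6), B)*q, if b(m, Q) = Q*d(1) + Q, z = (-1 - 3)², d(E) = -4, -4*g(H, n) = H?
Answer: -68796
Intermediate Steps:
g(H, n) = -H/4
z = 16 (z = (-4)² = 16)
B = 14 (B = 16 - 1*2 = 16 - 2 = 14)
b(m, Q) = -3*Q (b(m, Q) = Q*(-4) + Q = -4*Q + Q = -3*Q)
b(g(4, 6), B)*q = -3*14*1638 = -42*1638 = -68796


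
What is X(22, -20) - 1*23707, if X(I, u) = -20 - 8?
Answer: -23735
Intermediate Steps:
X(I, u) = -28
X(22, -20) - 1*23707 = -28 - 1*23707 = -28 - 23707 = -23735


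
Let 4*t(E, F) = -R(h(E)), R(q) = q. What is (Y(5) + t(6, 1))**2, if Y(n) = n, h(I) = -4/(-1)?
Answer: 16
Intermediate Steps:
h(I) = 4 (h(I) = -4*(-1) = 4)
t(E, F) = -1 (t(E, F) = (-1*4)/4 = (1/4)*(-4) = -1)
(Y(5) + t(6, 1))**2 = (5 - 1)**2 = 4**2 = 16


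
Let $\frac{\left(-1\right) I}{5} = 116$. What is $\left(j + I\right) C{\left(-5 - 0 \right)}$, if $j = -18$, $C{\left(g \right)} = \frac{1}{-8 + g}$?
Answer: $46$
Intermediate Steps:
$I = -580$ ($I = \left(-5\right) 116 = -580$)
$\left(j + I\right) C{\left(-5 - 0 \right)} = \frac{-18 - 580}{-8 - 5} = - \frac{598}{-8 + \left(-5 + 0\right)} = - \frac{598}{-8 - 5} = - \frac{598}{-13} = \left(-598\right) \left(- \frac{1}{13}\right) = 46$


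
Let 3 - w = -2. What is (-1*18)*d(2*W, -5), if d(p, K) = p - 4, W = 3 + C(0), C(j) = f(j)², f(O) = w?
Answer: -936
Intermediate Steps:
w = 5 (w = 3 - 1*(-2) = 3 + 2 = 5)
f(O) = 5
C(j) = 25 (C(j) = 5² = 25)
W = 28 (W = 3 + 25 = 28)
d(p, K) = -4 + p
(-1*18)*d(2*W, -5) = (-1*18)*(-4 + 2*28) = -18*(-4 + 56) = -18*52 = -936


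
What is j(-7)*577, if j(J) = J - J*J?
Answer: -32312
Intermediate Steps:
j(J) = J - J²
j(-7)*577 = -7*(1 - 1*(-7))*577 = -7*(1 + 7)*577 = -7*8*577 = -56*577 = -32312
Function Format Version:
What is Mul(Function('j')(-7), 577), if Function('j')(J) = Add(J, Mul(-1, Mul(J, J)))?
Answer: -32312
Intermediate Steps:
Function('j')(J) = Add(J, Mul(-1, Pow(J, 2)))
Mul(Function('j')(-7), 577) = Mul(Mul(-7, Add(1, Mul(-1, -7))), 577) = Mul(Mul(-7, Add(1, 7)), 577) = Mul(Mul(-7, 8), 577) = Mul(-56, 577) = -32312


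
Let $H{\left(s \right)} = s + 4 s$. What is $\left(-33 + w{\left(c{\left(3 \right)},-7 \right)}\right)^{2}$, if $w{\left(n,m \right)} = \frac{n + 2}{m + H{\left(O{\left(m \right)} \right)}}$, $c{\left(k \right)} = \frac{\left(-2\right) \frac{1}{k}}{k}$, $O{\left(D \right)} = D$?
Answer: $\frac{39000025}{35721} \approx 1091.8$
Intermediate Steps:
$H{\left(s \right)} = 5 s$
$c{\left(k \right)} = - \frac{2}{k^{2}}$
$w{\left(n,m \right)} = \frac{2 + n}{6 m}$ ($w{\left(n,m \right)} = \frac{n + 2}{m + 5 m} = \frac{2 + n}{6 m}$)
$\left(-33 + w{\left(c{\left(3 \right)},-7 \right)}\right)^{2} = \left(-33 + \frac{2 - \frac{2}{9}}{6 \left(-7\right)}\right)^{2} = \left(-33 + \frac{1}{6} \left(- \frac{1}{7}\right) \left(2 - \frac{2}{9}\right)\right)^{2} = \left(-33 + \frac{1}{6} \left(- \frac{1}{7}\right) \frac{16}{9}\right)^{2} = \left(-33 - \frac{8}{189}\right)^{2} = \left(- \frac{6245}{189}\right)^{2} = \frac{39000025}{35721}$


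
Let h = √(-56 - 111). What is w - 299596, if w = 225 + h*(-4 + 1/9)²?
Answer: -299371 + 1225*I*√167/81 ≈ -2.9937e+5 + 195.44*I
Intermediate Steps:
h = I*√167 (h = √(-167) = I*√167 ≈ 12.923*I)
w = 225 + 1225*I*√167/81 (w = 225 + (I*√167)*(-4 + 1/9)² = 225 + (I*√167)*(-4 + 1*(⅑))² = 225 + (I*√167)*(-4 + ⅑)² = 225 + (I*√167)*(-35/9)² = 225 + (I*√167)*(1225/81) = 225 + 1225*I*√167/81 ≈ 225.0 + 195.44*I)
w - 299596 = (225 + 1225*I*√167/81) - 299596 = -299371 + 1225*I*√167/81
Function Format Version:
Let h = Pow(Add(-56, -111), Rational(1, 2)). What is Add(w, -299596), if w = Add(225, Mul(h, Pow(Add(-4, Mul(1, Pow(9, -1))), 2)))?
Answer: Add(-299371, Mul(Rational(1225, 81), I, Pow(167, Rational(1, 2)))) ≈ Add(-2.9937e+5, Mul(195.44, I))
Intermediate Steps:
h = Mul(I, Pow(167, Rational(1, 2))) (h = Pow(-167, Rational(1, 2)) = Mul(I, Pow(167, Rational(1, 2))) ≈ Mul(12.923, I))
w = Add(225, Mul(Rational(1225, 81), I, Pow(167, Rational(1, 2)))) (w = Add(225, Mul(Mul(I, Pow(167, Rational(1, 2))), Pow(Add(-4, Mul(1, Pow(9, -1))), 2))) = Add(225, Mul(Mul(I, Pow(167, Rational(1, 2))), Pow(Add(-4, Mul(1, Rational(1, 9))), 2))) = Add(225, Mul(Mul(I, Pow(167, Rational(1, 2))), Pow(Add(-4, Rational(1, 9)), 2))) = Add(225, Mul(Mul(I, Pow(167, Rational(1, 2))), Pow(Rational(-35, 9), 2))) = Add(225, Mul(Mul(I, Pow(167, Rational(1, 2))), Rational(1225, 81))) = Add(225, Mul(Rational(1225, 81), I, Pow(167, Rational(1, 2)))) ≈ Add(225.00, Mul(195.44, I)))
Add(w, -299596) = Add(Add(225, Mul(Rational(1225, 81), I, Pow(167, Rational(1, 2)))), -299596) = Add(-299371, Mul(Rational(1225, 81), I, Pow(167, Rational(1, 2))))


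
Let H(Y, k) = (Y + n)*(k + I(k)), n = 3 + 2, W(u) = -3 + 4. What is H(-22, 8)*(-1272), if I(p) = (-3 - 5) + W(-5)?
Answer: 21624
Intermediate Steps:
W(u) = 1
I(p) = -7 (I(p) = (-3 - 5) + 1 = -8 + 1 = -7)
n = 5
H(Y, k) = (-7 + k)*(5 + Y) (H(Y, k) = (Y + 5)*(k - 7) = (5 + Y)*(-7 + k) = (-7 + k)*(5 + Y))
H(-22, 8)*(-1272) = (-35 - 7*(-22) + 5*8 - 22*8)*(-1272) = (-35 + 154 + 40 - 176)*(-1272) = -17*(-1272) = 21624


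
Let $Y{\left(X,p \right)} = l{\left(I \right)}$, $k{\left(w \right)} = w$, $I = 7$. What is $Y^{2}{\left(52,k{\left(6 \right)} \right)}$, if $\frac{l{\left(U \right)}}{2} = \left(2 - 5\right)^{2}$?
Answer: $324$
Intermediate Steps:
$l{\left(U \right)} = 18$ ($l{\left(U \right)} = 2 \left(2 - 5\right)^{2} = 2 \left(-3\right)^{2} = 2 \cdot 9 = 18$)
$Y{\left(X,p \right)} = 18$
$Y^{2}{\left(52,k{\left(6 \right)} \right)} = 18^{2} = 324$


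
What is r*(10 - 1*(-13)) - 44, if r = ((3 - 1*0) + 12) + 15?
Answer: 646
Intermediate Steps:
r = 30 (r = ((3 + 0) + 12) + 15 = (3 + 12) + 15 = 15 + 15 = 30)
r*(10 - 1*(-13)) - 44 = 30*(10 - 1*(-13)) - 44 = 30*(10 + 13) - 44 = 30*23 - 44 = 690 - 44 = 646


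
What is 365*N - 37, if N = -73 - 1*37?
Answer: -40187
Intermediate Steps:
N = -110 (N = -73 - 37 = -110)
365*N - 37 = 365*(-110) - 37 = -40150 - 37 = -40187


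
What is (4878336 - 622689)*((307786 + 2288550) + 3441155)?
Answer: 25693430461677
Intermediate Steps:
(4878336 - 622689)*((307786 + 2288550) + 3441155) = 4255647*(2596336 + 3441155) = 4255647*6037491 = 25693430461677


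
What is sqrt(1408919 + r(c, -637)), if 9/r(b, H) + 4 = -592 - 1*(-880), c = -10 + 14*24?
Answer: sqrt(28409443355)/142 ≈ 1187.0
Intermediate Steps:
c = 326 (c = -10 + 336 = 326)
r(b, H) = 9/284 (r(b, H) = 9/(-4 + (-592 - 1*(-880))) = 9/(-4 + (-592 + 880)) = 9/(-4 + 288) = 9/284)
sqrt(1408919 + r(c, -637)) = sqrt(1408919 + 9/284) = sqrt(400133005/284) = sqrt(28409443355)/142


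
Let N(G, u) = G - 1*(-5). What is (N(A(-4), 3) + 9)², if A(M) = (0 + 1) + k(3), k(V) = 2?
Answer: 289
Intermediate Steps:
A(M) = 3 (A(M) = (0 + 1) + 2 = 1 + 2 = 3)
N(G, u) = 5 + G (N(G, u) = G + 5 = 5 + G)
(N(A(-4), 3) + 9)² = ((5 + 3) + 9)² = (8 + 9)² = 17² = 289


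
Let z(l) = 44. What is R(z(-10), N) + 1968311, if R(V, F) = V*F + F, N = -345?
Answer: 1952786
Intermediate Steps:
R(V, F) = F + F*V (R(V, F) = F*V + F = F + F*V)
R(z(-10), N) + 1968311 = -345*(1 + 44) + 1968311 = -345*45 + 1968311 = -15525 + 1968311 = 1952786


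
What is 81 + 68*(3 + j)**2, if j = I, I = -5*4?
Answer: 19733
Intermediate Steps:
I = -20
j = -20
81 + 68*(3 + j)**2 = 81 + 68*(3 - 20)**2 = 81 + 68*(-17)**2 = 81 + 68*289 = 81 + 19652 = 19733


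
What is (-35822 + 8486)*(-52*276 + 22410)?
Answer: -220273488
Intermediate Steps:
(-35822 + 8486)*(-52*276 + 22410) = -27336*(-14352 + 22410) = -27336*8058 = -220273488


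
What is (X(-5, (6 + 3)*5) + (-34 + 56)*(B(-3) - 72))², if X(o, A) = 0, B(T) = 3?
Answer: 2304324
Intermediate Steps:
(X(-5, (6 + 3)*5) + (-34 + 56)*(B(-3) - 72))² = (0 + (-34 + 56)*(3 - 72))² = (0 + 22*(-69))² = (0 - 1518)² = (-1518)² = 2304324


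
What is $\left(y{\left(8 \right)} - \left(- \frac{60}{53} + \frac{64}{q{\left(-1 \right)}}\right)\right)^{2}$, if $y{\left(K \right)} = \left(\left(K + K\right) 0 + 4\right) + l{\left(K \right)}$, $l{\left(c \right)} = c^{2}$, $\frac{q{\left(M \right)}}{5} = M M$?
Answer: $\frac{222845184}{70225} \approx 3173.3$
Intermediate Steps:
$q{\left(M \right)} = 5 M^{2}$ ($q{\left(M \right)} = 5 M M = 5 M^{2}$)
$y{\left(K \right)} = 4 + K^{2}$ ($y{\left(K \right)} = \left(\left(K + K\right) 0 + 4\right) + K^{2} = \left(2 K 0 + 4\right) + K^{2} = \left(0 + 4\right) + K^{2} = 4 + K^{2}$)
$\left(y{\left(8 \right)} - \left(- \frac{60}{53} + \frac{64}{q{\left(-1 \right)}}\right)\right)^{2} = \left(\left(4 + 8^{2}\right) - \left(- \frac{60}{53} + \frac{64}{5}\right)\right)^{2} = \left(\left(4 + 64\right) - \left(- \frac{60}{53} + \frac{64}{5 \cdot 1}\right)\right)^{2} = \left(68 + \left(\frac{60}{53} - \frac{64}{5}\right)\right)^{2} = \left(68 - \frac{3092}{265}\right)^{2} = \left(\frac{14928}{265}\right)^{2} = \frac{222845184}{70225}$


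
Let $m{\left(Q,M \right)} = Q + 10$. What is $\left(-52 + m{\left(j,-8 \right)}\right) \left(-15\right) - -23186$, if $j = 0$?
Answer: $23816$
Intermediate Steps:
$m{\left(Q,M \right)} = 10 + Q$
$\left(-52 + m{\left(j,-8 \right)}\right) \left(-15\right) - -23186 = \left(-52 + \left(10 + 0\right)\right) \left(-15\right) - -23186 = \left(-52 + 10\right) \left(-15\right) + 23186 = \left(-42\right) \left(-15\right) + 23186 = 630 + 23186 = 23816$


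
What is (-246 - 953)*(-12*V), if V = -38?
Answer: -546744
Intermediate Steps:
(-246 - 953)*(-12*V) = (-246 - 953)*(-12*(-38)) = -1199*456 = -546744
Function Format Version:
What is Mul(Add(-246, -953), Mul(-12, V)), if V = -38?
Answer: -546744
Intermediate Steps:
Mul(Add(-246, -953), Mul(-12, V)) = Mul(Add(-246, -953), Mul(-12, -38)) = Mul(-1199, 456) = -546744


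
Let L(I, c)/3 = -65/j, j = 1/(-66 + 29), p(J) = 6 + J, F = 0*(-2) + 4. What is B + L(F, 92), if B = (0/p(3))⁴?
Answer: 7215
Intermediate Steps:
F = 4 (F = 0 + 4 = 4)
j = -1/37 (j = 1/(-37) = -1/37 ≈ -0.027027)
L(I, c) = 7215 (L(I, c) = 3*(-65/(-1/37)) = 3*(-65*(-37)) = 3*2405 = 7215)
B = 0 (B = (0/(6 + 3))⁴ = (0/9)⁴ = (0*(⅑))⁴ = 0⁴ = 0)
B + L(F, 92) = 0 + 7215 = 7215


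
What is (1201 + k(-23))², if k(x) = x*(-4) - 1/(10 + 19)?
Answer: 1405950016/841 ≈ 1.6718e+6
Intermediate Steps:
k(x) = -1/29 - 4*x (k(x) = -4*x - 1/29 = -1/29 - 4*x)
(1201 + k(-23))² = (1201 + (-1/29 - 4*(-23)))² = (1201 + (-1/29 + 92))² = (1201 + 2667/29)² = (37496/29)² = 1405950016/841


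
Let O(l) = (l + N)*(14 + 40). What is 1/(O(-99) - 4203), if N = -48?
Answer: -1/12141 ≈ -8.2366e-5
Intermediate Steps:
O(l) = -2592 + 54*l (O(l) = (l - 48)*(14 + 40) = (-48 + l)*54 = -2592 + 54*l)
1/(O(-99) - 4203) = 1/((-2592 + 54*(-99)) - 4203) = 1/((-2592 - 5346) - 4203) = 1/(-7938 - 4203) = 1/(-12141) = -1/12141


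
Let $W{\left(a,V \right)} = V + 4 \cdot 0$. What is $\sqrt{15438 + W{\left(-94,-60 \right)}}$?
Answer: $\sqrt{15378} \approx 124.01$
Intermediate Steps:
$W{\left(a,V \right)} = V$ ($W{\left(a,V \right)} = V + 0 = V$)
$\sqrt{15438 + W{\left(-94,-60 \right)}} = \sqrt{15438 - 60} = \sqrt{15378}$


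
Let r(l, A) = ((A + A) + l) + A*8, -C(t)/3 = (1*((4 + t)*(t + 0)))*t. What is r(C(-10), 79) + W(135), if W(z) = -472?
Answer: 2118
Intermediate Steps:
C(t) = -3*t²*(4 + t) (C(t) = -3*1*((4 + t)*(t + 0))*t = -3*1*((4 + t)*t)*t = -3*1*(t*(4 + t))*t = -3*t*(4 + t)*t = -3*t²*(4 + t))
r(l, A) = l + 10*A (r(l, A) = (2*A + l) + 8*A = (l + 2*A) + 8*A = l + 10*A)
r(C(-10), 79) + W(135) = (3*(-10)²*(-4 - 1*(-10)) + 10*79) - 472 = (3*100*(-4 + 10) + 790) - 472 = (3*100*6 + 790) - 472 = (1800 + 790) - 472 = 2590 - 472 = 2118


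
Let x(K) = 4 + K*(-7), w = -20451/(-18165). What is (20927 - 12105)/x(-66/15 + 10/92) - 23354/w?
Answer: -1093254809610/53370293 ≈ -20484.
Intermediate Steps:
w = 6817/6055 (w = -20451*(-1/18165) = 6817/6055 ≈ 1.1258)
x(K) = 4 - 7*K
(20927 - 12105)/x(-66/15 + 10/92) - 23354/w = (20927 - 12105)/(4 - 7*(-66/15 + 10/92)) - 23354/6817/6055 = 8822/(4 - 7*(-66*1/15 + 10*(1/92))) - 23354*6055/6817 = 8822/(4 - 7*(-22/5 + 5/46)) - 141408470/6817 = 8822/(4 - 7*(-987/230)) - 141408470/6817 = 8822/(4 + 6909/230) - 141408470/6817 = 8822/(7829/230) - 141408470/6817 = 8822*(230/7829) - 141408470/6817 = 2029060/7829 - 141408470/6817 = -1093254809610/53370293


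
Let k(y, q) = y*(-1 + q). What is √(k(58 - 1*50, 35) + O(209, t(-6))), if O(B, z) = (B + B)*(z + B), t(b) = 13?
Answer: 2*√23267 ≈ 305.07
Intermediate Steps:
O(B, z) = 2*B*(B + z) (O(B, z) = (2*B)*(B + z) = 2*B*(B + z))
√(k(58 - 1*50, 35) + O(209, t(-6))) = √((58 - 1*50)*(-1 + 35) + 2*209*(209 + 13)) = √((58 - 50)*34 + 2*209*222) = √(8*34 + 92796) = √(272 + 92796) = √93068 = 2*√23267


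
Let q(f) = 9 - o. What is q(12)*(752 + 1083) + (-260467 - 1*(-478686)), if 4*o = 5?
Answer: 929761/4 ≈ 2.3244e+5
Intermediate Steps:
o = 5/4 (o = (1/4)*5 = 5/4 ≈ 1.2500)
q(f) = 31/4 (q(f) = 9 - 1*5/4 = 9 - 5/4 = 31/4)
q(12)*(752 + 1083) + (-260467 - 1*(-478686)) = 31*(752 + 1083)/4 + (-260467 - 1*(-478686)) = (31/4)*1835 + (-260467 + 478686) = 56885/4 + 218219 = 929761/4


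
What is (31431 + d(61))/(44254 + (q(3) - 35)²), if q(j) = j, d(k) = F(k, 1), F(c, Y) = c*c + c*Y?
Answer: 35213/45278 ≈ 0.77771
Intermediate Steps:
F(c, Y) = c² + Y*c
d(k) = k*(1 + k)
(31431 + d(61))/(44254 + (q(3) - 35)²) = (31431 + 61*(1 + 61))/(44254 + (3 - 35)²) = (31431 + 61*62)/(44254 + (-32)²) = (31431 + 3782)/(44254 + 1024) = 35213/45278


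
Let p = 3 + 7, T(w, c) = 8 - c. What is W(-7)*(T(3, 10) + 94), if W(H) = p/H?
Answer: -920/7 ≈ -131.43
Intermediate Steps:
p = 10
W(H) = 10/H
W(-7)*(T(3, 10) + 94) = (10/(-7))*((8 - 1*10) + 94) = (10*(-⅐))*((8 - 10) + 94) = -10*(-2 + 94)/7 = -10/7*92 = -920/7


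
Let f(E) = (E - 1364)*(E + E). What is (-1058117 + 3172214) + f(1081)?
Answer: 1502251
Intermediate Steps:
f(E) = 2*E*(-1364 + E) (f(E) = (-1364 + E)*(2*E) = 2*E*(-1364 + E))
(-1058117 + 3172214) + f(1081) = (-1058117 + 3172214) + 2*1081*(-1364 + 1081) = 2114097 + 2*1081*(-283) = 2114097 - 611846 = 1502251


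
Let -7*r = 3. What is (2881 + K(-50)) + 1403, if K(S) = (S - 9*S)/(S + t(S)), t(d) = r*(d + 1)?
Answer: 123836/29 ≈ 4270.2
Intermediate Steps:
r = -3/7 (r = -⅐*3 = -3/7 ≈ -0.42857)
t(d) = -3/7 - 3*d/7 (t(d) = -3*(d + 1)/7 = -3*(1 + d)/7 = -3/7 - 3*d/7)
K(S) = -8*S/(-3/7 + 4*S/7) (K(S) = (S - 9*S)/(S + (-3/7 - 3*S/7)) = (-8*S)/(-3/7 + 4*S/7) = -8*S/(-3/7 + 4*S/7))
(2881 + K(-50)) + 1403 = (2881 - 56*(-50)/(-3 + 4*(-50))) + 1403 = (2881 - 56*(-50)/(-3 - 200)) + 1403 = (2881 - 56*(-50)/(-203)) + 1403 = (2881 - 56*(-50)*(-1/203)) + 1403 = (2881 - 400/29) + 1403 = 83149/29 + 1403 = 123836/29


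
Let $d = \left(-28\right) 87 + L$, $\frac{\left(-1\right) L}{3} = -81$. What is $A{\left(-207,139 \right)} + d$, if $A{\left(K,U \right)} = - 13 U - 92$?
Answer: $-4092$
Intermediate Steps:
$L = 243$ ($L = \left(-3\right) \left(-81\right) = 243$)
$A{\left(K,U \right)} = -92 - 13 U$
$d = -2193$ ($d = \left(-28\right) 87 + 243 = -2436 + 243 = -2193$)
$A{\left(-207,139 \right)} + d = \left(-92 - 1807\right) - 2193 = -1899 - 2193 = -4092$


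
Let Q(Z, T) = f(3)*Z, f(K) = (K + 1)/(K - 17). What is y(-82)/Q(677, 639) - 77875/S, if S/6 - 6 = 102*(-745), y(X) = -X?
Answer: -78123073/308647008 ≈ -0.25311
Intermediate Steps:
f(K) = (1 + K)/(-17 + K)
Q(Z, T) = -2*Z/7 (Q(Z, T) = ((1 + 3)/(-17 + 3))*Z = (4/(-14))*Z = (-1/14*4)*Z = -2*Z/7)
S = -455904 (S = 36 + 6*(102*(-745)) = 36 + 6*(-75990) = 36 - 455940 = -455904)
y(-82)/Q(677, 639) - 77875/S = (-1*(-82))/((-2/7*677)) - 77875/(-455904) = 82/(-1354/7) - 77875*(-1/455904) = 82*(-7/1354) + 77875/455904 = -287/677 + 77875/455904 = -78123073/308647008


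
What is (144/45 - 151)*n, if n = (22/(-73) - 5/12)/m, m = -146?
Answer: -464831/639480 ≈ -0.72689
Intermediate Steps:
n = 629/127896 (n = (22/(-73) - 5/12)/(-146) = (22*(-1/73) - 5*1/12)*(-1/146) = (-22/73 - 5/12)*(-1/146) = -629/876*(-1/146) = 629/127896 ≈ 0.0049181)
(144/45 - 151)*n = (144/45 - 151)*(629/127896) = (144*(1/45) - 151)*(629/127896) = (16/5 - 151)*(629/127896) = -739/5*629/127896 = -464831/639480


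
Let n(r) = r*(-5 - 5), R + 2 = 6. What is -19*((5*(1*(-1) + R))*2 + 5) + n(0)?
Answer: -665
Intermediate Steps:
R = 4 (R = -2 + 6 = 4)
n(r) = -10*r (n(r) = r*(-10) = -10*r)
-19*((5*(1*(-1) + R))*2 + 5) + n(0) = -19*((5*(1*(-1) + 4))*2 + 5) - 10*0 = -19*((5*(-1 + 4))*2 + 5) + 0 = -19*((5*3)*2 + 5) + 0 = -19*(15*2 + 5) + 0 = -19*(30 + 5) + 0 = -19*35 + 0 = -665 + 0 = -665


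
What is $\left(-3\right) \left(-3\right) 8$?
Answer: $72$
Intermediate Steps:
$\left(-3\right) \left(-3\right) 8 = 9 \cdot 8 = 72$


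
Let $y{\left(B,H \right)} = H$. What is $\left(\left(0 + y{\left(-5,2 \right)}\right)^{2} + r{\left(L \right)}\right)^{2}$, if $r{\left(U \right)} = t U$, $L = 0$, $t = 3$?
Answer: $16$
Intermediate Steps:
$r{\left(U \right)} = 3 U$
$\left(\left(0 + y{\left(-5,2 \right)}\right)^{2} + r{\left(L \right)}\right)^{2} = \left(\left(0 + 2\right)^{2} + 3 \cdot 0\right)^{2} = \left(2^{2} + 0\right)^{2} = \left(4 + 0\right)^{2} = 4^{2} = 16$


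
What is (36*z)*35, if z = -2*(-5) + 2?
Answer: 15120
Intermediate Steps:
z = 12 (z = 10 + 2 = 12)
(36*z)*35 = (36*12)*35 = 432*35 = 15120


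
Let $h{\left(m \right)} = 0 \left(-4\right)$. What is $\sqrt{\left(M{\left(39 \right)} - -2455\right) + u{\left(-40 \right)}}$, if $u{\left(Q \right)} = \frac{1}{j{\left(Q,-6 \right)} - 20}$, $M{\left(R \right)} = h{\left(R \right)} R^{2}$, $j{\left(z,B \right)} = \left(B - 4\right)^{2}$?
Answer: $\frac{\sqrt{982005}}{20} \approx 49.548$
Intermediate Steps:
$h{\left(m \right)} = 0$
$j{\left(z,B \right)} = \left(-4 + B\right)^{2}$
$M{\left(R \right)} = 0$ ($M{\left(R \right)} = 0 R^{2} = 0$)
$u{\left(Q \right)} = \frac{1}{80}$ ($u{\left(Q \right)} = \frac{1}{\left(-4 - 6\right)^{2} - 20} = \frac{1}{\left(-10\right)^{2} - 20} = \frac{1}{100 - 20} = \frac{1}{80}$)
$\sqrt{\left(M{\left(39 \right)} - -2455\right) + u{\left(-40 \right)}} = \sqrt{\left(0 - -2455\right) + \frac{1}{80}} = \sqrt{\left(0 + 2455\right) + \frac{1}{80}} = \sqrt{2455 + \frac{1}{80}} = \sqrt{\frac{196401}{80}} = \frac{\sqrt{982005}}{20}$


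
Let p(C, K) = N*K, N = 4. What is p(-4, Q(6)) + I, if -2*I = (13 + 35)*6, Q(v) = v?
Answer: -120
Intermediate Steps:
I = -144 (I = -(13 + 35)*6/2 = -24*6 = -½*288 = -144)
p(C, K) = 4*K
p(-4, Q(6)) + I = 4*6 - 144 = 24 - 144 = -120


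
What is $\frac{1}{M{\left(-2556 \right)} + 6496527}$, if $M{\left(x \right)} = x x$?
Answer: $\frac{1}{13029663} \approx 7.6748 \cdot 10^{-8}$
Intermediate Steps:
$M{\left(x \right)} = x^{2}$
$\frac{1}{M{\left(-2556 \right)} + 6496527} = \frac{1}{\left(-2556\right)^{2} + 6496527} = \frac{1}{6533136 + 6496527} = \frac{1}{13029663}$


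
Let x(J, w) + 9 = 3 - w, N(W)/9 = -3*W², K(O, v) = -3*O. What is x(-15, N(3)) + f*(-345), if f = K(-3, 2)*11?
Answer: -33918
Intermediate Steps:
N(W) = -27*W² (N(W) = 9*(-3*W²) = -27*W²)
f = 99 (f = -3*(-3)*11 = 9*11 = 99)
x(J, w) = -6 - w (x(J, w) = -9 + (3 - w) = -6 - w)
x(-15, N(3)) + f*(-345) = (-6 - (-27)*3²) + 99*(-345) = (-6 - (-27)*9) - 34155 = (-6 - 1*(-243)) - 34155 = (-6 + 243) - 34155 = 237 - 34155 = -33918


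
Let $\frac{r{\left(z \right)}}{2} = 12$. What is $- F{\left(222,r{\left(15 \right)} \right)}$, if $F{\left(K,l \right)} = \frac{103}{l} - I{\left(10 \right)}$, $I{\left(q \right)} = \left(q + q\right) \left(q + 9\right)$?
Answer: $\frac{9017}{24} \approx 375.71$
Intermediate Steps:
$I{\left(q \right)} = 2 q \left(9 + q\right)$
$r{\left(z \right)} = 24$ ($r{\left(z \right)} = 2 \cdot 12 = 24$)
$F{\left(K,l \right)} = -380 + \frac{103}{l}$ ($F{\left(K,l \right)} = \frac{103}{l} - 2 \cdot 10 \left(9 + 10\right) = \frac{103}{l} - 2 \cdot 10 \cdot 19 = \frac{103}{l} - 380 = -380 + \frac{103}{l}$)
$- F{\left(222,r{\left(15 \right)} \right)} = - (-380 + \frac{103}{24}) = \left(-1\right) \left(- \frac{9017}{24}\right) = \frac{9017}{24}$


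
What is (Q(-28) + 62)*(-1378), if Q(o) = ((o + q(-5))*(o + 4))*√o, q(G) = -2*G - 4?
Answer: -85436 - 1455168*I*√7 ≈ -85436.0 - 3.85e+6*I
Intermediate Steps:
q(G) = -4 - 2*G
Q(o) = √o*(4 + o)*(6 + o) (Q(o) = ((o + (-4 - 2*(-5)))*(o + 4))*√o = ((o + (-4 + 10))*(4 + o))*√o = ((o + 6)*(4 + o))*√o = ((6 + o)*(4 + o))*√o = ((4 + o)*(6 + o))*√o = √o*(4 + o)*(6 + o))
(Q(-28) + 62)*(-1378) = (√(-28)*(24 + (-28)² + 10*(-28)) + 62)*(-1378) = ((2*I*√7)*(24 + 784 - 280) + 62)*(-1378) = ((2*I*√7)*528 + 62)*(-1378) = (1056*I*√7 + 62)*(-1378) = (62 + 1056*I*√7)*(-1378) = -85436 - 1455168*I*√7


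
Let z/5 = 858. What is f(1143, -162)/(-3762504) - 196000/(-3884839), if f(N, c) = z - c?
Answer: 8573279533/174008598534 ≈ 0.049269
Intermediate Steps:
z = 4290 (z = 5*858 = 4290)
f(N, c) = 4290 - c
f(1143, -162)/(-3762504) - 196000/(-3884839) = (4290 - 1*(-162))/(-3762504) - 196000/(-3884839) = (4290 + 162)*(-1/3762504) - 196000*(-1/3884839) = 4452*(-1/3762504) + 28000/554977 = -371/313542 + 28000/554977 = 8573279533/174008598534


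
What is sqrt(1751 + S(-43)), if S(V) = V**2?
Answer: 60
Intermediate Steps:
sqrt(1751 + S(-43)) = sqrt(1751 + (-43)**2) = sqrt(1751 + 1849) = sqrt(3600) = 60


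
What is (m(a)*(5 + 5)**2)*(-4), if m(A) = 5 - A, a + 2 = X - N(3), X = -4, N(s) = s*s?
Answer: -8000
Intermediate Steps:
N(s) = s**2
a = -15 (a = -2 + (-4 - 1*3**2) = -2 + (-4 - 1*9) = -2 + (-4 - 9) = -2 - 13 = -15)
(m(a)*(5 + 5)**2)*(-4) = ((5 - 1*(-15))*(5 + 5)**2)*(-4) = ((5 + 15)*10**2)*(-4) = (20*100)*(-4) = 2000*(-4) = -8000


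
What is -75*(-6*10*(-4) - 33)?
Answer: -15525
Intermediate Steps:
-75*(-6*10*(-4) - 33) = -75*(-60*(-4) - 33) = -75*(240 - 33) = -75*207 = -15525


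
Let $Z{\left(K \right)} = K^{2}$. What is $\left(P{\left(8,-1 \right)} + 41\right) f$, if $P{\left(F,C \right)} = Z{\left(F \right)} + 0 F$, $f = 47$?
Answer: $4935$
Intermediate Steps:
$P{\left(F,C \right)} = F^{2}$ ($P{\left(F,C \right)} = F^{2} + 0 F = F^{2} + 0 = F^{2}$)
$\left(P{\left(8,-1 \right)} + 41\right) f = \left(8^{2} + 41\right) 47 = \left(64 + 41\right) 47 = 105 \cdot 47 = 4935$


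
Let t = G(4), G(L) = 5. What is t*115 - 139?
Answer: 436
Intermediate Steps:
t = 5
t*115 - 139 = 5*115 - 139 = 575 - 139 = 436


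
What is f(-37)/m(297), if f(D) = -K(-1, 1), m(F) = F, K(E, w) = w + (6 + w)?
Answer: -8/297 ≈ -0.026936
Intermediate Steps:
K(E, w) = 6 + 2*w
f(D) = -8 (f(D) = -(6 + 2*1) = -(6 + 2) = -1*8 = -8)
f(-37)/m(297) = -8/297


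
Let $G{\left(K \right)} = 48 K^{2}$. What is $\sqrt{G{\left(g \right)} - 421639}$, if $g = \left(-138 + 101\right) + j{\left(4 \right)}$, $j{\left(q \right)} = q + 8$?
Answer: $i \sqrt{391639} \approx 625.81 i$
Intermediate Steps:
$j{\left(q \right)} = 8 + q$
$g = -25$ ($g = \left(-138 + 101\right) + \left(8 + 4\right) = -37 + 12 = -25$)
$\sqrt{G{\left(g \right)} - 421639} = \sqrt{48 \left(-25\right)^{2} - 421639} = \sqrt{48 \cdot 625 - 421639} = \sqrt{30000 - 421639} = \sqrt{-391639} = i \sqrt{391639}$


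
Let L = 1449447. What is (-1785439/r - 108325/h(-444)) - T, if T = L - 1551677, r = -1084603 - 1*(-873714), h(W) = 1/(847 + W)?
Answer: -9184793054866/210889 ≈ -4.3553e+7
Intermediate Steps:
r = -210889 (r = -1084603 + 873714 = -210889)
T = -102230 (T = 1449447 - 1551677 = -102230)
(-1785439/r - 108325/h(-444)) - T = (-1785439/(-210889) - 108325/(1/(847 - 444))) - 1*(-102230) = (-1785439*(-1/210889) - 108325/(1/403)) + 102230 = (1785439/210889 - 108325/1/403) + 102230 = (1785439/210889 - 108325*403) + 102230 = (1785439/210889 - 43654975) + 102230 = -9206352237336/210889 + 102230 = -9184793054866/210889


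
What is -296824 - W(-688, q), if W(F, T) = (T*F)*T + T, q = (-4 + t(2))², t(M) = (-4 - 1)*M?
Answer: 26133188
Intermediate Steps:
t(M) = -5*M
q = 196 (q = (-4 - 5*2)² = (-4 - 10)² = (-14)² = 196)
W(F, T) = T + F*T² (W(F, T) = (F*T)*T + T = F*T² + T = T + F*T²)
-296824 - W(-688, q) = -296824 - 196*(1 - 688*196) = -296824 - 196*(1 - 134848) = -296824 - 196*(-134847) = -296824 - 1*(-26430012) = -296824 + 26430012 = 26133188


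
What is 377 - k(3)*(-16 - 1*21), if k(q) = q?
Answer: 488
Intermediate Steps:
377 - k(3)*(-16 - 1*21) = 377 - 3*(-16 - 1*21) = 377 - 3*(-16 - 21) = 377 - 3*(-37) = 377 - 1*(-111) = 377 + 111 = 488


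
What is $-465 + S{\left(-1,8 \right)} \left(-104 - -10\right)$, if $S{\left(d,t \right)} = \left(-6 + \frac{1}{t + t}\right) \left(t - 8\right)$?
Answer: $-465$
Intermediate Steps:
$S{\left(d,t \right)} = \left(-8 + t\right) \left(-6 + \frac{1}{2 t}\right)$ ($S{\left(d,t \right)} = \left(-6 + \frac{1}{2 t}\right) \left(-8 + t\right) = \left(-8 + t\right) \left(-6 + \frac{1}{2 t}\right)$)
$-465 + S{\left(-1,8 \right)} \left(-104 - -10\right) = -465 + \left(\frac{97}{2} - 48 - \frac{4}{8}\right) \left(-104 - -10\right) = -465 + \left(\frac{97}{2} - 48 - \frac{1}{2}\right) \left(-104 + 10\right) = -465 + \left(\frac{97}{2} - 48 - \frac{1}{2}\right) \left(-94\right) = -465 + 0 \left(-94\right) = -465 + 0 = -465$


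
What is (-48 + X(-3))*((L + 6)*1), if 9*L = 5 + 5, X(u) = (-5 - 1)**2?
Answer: -256/3 ≈ -85.333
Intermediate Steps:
X(u) = 36 (X(u) = (-6)**2 = 36)
L = 10/9 (L = (5 + 5)/9 = (1/9)*10 = 10/9 ≈ 1.1111)
(-48 + X(-3))*((L + 6)*1) = (-48 + 36)*((10/9 + 6)*1) = -256/3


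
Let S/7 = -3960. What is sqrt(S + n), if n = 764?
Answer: 2*I*sqrt(6739) ≈ 164.18*I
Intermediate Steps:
S = -27720 (S = 7*(-3960) = -27720)
sqrt(S + n) = sqrt(-27720 + 764) = sqrt(-26956) = 2*I*sqrt(6739)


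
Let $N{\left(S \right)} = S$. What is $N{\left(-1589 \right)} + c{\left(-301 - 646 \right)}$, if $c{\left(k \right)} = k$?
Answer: $-2536$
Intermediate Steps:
$N{\left(-1589 \right)} + c{\left(-301 - 646 \right)} = -1589 - 947 = -2536$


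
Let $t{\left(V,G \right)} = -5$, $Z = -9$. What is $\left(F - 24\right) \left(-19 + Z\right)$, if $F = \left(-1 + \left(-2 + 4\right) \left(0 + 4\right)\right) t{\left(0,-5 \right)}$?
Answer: $1652$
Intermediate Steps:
$F = -35$ ($F = \left(-1 + \left(-2 + 4\right) \left(0 + 4\right)\right) \left(-5\right) = \left(-1 + 2 \cdot 4\right) \left(-5\right) = \left(-1 + 8\right) \left(-5\right) = 7 \left(-5\right) = -35$)
$\left(F - 24\right) \left(-19 + Z\right) = \left(-35 - 24\right) \left(-19 - 9\right) = \left(-59\right) \left(-28\right) = 1652$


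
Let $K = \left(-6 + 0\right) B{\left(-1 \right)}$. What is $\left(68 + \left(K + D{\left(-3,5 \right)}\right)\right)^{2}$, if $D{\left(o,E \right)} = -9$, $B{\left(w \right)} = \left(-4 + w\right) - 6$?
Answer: $15625$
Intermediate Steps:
$B{\left(w \right)} = -10 + w$ ($B{\left(w \right)} = \left(-4 + w\right) - 6 = -10 + w$)
$K = 66$ ($K = \left(-6 + 0\right) \left(-10 - 1\right) = \left(-6\right) \left(-11\right) = 66$)
$\left(68 + \left(K + D{\left(-3,5 \right)}\right)\right)^{2} = \left(68 + \left(66 - 9\right)\right)^{2} = \left(68 + 57\right)^{2} = 125^{2} = 15625$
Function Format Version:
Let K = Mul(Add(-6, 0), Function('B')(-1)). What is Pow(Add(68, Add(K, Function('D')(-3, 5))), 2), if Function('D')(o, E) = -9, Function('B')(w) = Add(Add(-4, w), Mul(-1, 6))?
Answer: 15625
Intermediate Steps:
Function('B')(w) = Add(-10, w) (Function('B')(w) = Add(Add(-4, w), -6) = Add(-10, w))
K = 66 (K = Mul(Add(-6, 0), Add(-10, -1)) = Mul(-6, -11) = 66)
Pow(Add(68, Add(K, Function('D')(-3, 5))), 2) = Pow(Add(68, Add(66, -9)), 2) = Pow(Add(68, 57), 2) = Pow(125, 2) = 15625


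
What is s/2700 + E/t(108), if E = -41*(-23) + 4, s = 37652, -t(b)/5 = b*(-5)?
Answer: 38599/2700 ≈ 14.296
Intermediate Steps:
t(b) = 25*b (t(b) = -5*b*(-5) = -(-25)*b = 25*b)
E = 947 (E = 943 + 4 = 947)
s/2700 + E/t(108) = 37652/2700 + 947/((25*108)) = 37652*(1/2700) + 947/2700 = 9413/675 + 947*(1/2700) = 9413/675 + 947/2700 = 38599/2700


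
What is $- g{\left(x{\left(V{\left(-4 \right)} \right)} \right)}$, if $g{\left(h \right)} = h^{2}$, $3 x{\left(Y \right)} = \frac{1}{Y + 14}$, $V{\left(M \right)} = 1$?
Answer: $- \frac{1}{2025} \approx -0.00049383$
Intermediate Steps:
$x{\left(Y \right)} = \frac{1}{3 \left(14 + Y\right)}$ ($x{\left(Y \right)} = \frac{1}{3 \left(Y + 14\right)} = \frac{1}{3 \left(14 + Y\right)}$)
$- g{\left(x{\left(V{\left(-4 \right)} \right)} \right)} = - \left(\frac{1}{3 \left(14 + 1\right)}\right)^{2} = - \left(\frac{1}{3 \cdot 15}\right)^{2} = - \left(\frac{1}{3} \cdot \frac{1}{15}\right)^{2} = - \frac{1}{2025}$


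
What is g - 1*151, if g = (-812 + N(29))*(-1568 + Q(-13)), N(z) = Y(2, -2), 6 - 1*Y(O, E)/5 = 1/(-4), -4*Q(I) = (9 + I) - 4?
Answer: 2445007/2 ≈ 1.2225e+6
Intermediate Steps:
Q(I) = -5/4 - I/4 (Q(I) = -((9 + I) - 4)/4 = -(5 + I)/4 = -5/4 - I/4)
Y(O, E) = 125/4 (Y(O, E) = 30 - 5/(-4) = 30 - 5*(-¼) = 30 + 5/4 = 125/4)
N(z) = 125/4
g = 2445309/2 (g = (-812 + 125/4)*(-1568 + (-5/4 - ¼*(-13))) = -3123*(-1568 + (-5/4 + 13/4))/4 = -3123*(-1568 + 2)/4 = -3123/4*(-1566) = 2445309/2 ≈ 1.2227e+6)
g - 1*151 = 2445309/2 - 1*151 = 2445309/2 - 151 = 2445007/2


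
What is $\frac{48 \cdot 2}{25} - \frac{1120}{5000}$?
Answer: $\frac{452}{125} \approx 3.616$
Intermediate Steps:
$\frac{48 \cdot 2}{25} - \frac{1120}{5000} = 96 \cdot \frac{1}{25} - \frac{28}{125} = \frac{96}{25} - \frac{28}{125} = \frac{452}{125}$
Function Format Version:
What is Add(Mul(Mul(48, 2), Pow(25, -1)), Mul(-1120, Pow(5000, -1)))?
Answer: Rational(452, 125) ≈ 3.6160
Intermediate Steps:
Add(Mul(Mul(48, 2), Pow(25, -1)), Mul(-1120, Pow(5000, -1))) = Add(Mul(96, Rational(1, 25)), Mul(-1120, Rational(1, 5000))) = Add(Rational(96, 25), Rational(-28, 125)) = Rational(452, 125)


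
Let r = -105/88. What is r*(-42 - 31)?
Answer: 7665/88 ≈ 87.102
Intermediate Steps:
r = -105/88 (r = -105*1/88 = -105/88 ≈ -1.1932)
r*(-42 - 31) = -105*(-42 - 31)/88 = -105/88*(-73) = 7665/88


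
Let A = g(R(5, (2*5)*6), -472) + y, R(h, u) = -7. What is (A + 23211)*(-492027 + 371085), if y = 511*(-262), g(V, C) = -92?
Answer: 13395898746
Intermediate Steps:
y = -133882
A = -133974 (A = -92 - 133882 = -133974)
(A + 23211)*(-492027 + 371085) = (-133974 + 23211)*(-492027 + 371085) = -110763*(-120942) = 13395898746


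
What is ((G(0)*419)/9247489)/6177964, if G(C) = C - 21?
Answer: -8799/57130654132396 ≈ -1.5402e-10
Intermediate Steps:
G(C) = -21 + C
((G(0)*419)/9247489)/6177964 = (((-21 + 0)*419)/9247489)/6177964 = (-21*419*(1/9247489))*(1/6177964) = -8799*1/9247489*(1/6177964) = -8799/9247489*1/6177964 = -8799/57130654132396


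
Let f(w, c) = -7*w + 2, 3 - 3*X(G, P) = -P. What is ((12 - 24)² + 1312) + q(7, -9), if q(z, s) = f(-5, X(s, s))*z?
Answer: 1715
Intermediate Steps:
X(G, P) = 1 + P/3 (X(G, P) = 1 - (-1)*P/3 = 1 + P/3)
f(w, c) = 2 - 7*w
q(z, s) = 37*z (q(z, s) = (2 - 7*(-5))*z = (2 + 35)*z = 37*z)
((12 - 24)² + 1312) + q(7, -9) = ((12 - 24)² + 1312) + 37*7 = ((-12)² + 1312) + 259 = (144 + 1312) + 259 = 1456 + 259 = 1715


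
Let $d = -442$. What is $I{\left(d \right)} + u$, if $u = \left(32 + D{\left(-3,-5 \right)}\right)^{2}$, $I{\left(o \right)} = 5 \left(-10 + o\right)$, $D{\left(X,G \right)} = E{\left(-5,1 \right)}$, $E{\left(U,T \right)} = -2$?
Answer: $-1360$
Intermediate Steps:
$D{\left(X,G \right)} = -2$
$I{\left(o \right)} = -50 + 5 o$
$u = 900$ ($u = \left(32 - 2\right)^{2} = 30^{2} = 900$)
$I{\left(d \right)} + u = \left(-50 + 5 \left(-442\right)\right) + 900 = \left(-50 - 2210\right) + 900 = -2260 + 900 = -1360$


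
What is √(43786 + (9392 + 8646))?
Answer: 8*√966 ≈ 248.64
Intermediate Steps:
√(43786 + (9392 + 8646)) = √(43786 + 18038) = √61824 = 8*√966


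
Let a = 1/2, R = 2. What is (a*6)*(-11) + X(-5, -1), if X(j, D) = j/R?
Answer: -71/2 ≈ -35.500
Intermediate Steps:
a = ½ ≈ 0.50000
X(j, D) = j/2
(a*6)*(-11) + X(-5, -1) = ((½)*6)*(-11) + (½)*(-5) = 3*(-11) - 5/2 = -33 - 5/2 = -71/2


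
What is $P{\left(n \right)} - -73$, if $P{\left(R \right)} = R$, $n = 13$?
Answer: $86$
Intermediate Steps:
$P{\left(n \right)} - -73 = 13 - -73 = 13 + 73 = 86$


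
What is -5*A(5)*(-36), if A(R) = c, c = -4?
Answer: -720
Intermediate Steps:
A(R) = -4
-5*A(5)*(-36) = -5*(-4)*(-36) = 20*(-36) = -720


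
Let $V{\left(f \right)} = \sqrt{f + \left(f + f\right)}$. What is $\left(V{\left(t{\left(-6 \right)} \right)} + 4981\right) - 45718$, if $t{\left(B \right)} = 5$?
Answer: $-40737 + \sqrt{15} \approx -40733.0$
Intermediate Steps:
$V{\left(f \right)} = \sqrt{3} \sqrt{f}$ ($V{\left(f \right)} = \sqrt{f + 2 f} = \sqrt{3 f} = \sqrt{3} \sqrt{f}$)
$\left(V{\left(t{\left(-6 \right)} \right)} + 4981\right) - 45718 = \left(\sqrt{3} \sqrt{5} + 4981\right) - 45718 = \left(\sqrt{15} + 4981\right) - 45718 = \left(4981 + \sqrt{15}\right) - 45718 = -40737 + \sqrt{15}$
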